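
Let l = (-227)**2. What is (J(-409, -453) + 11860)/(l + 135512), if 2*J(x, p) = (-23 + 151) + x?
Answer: 7813/124694 ≈ 0.062657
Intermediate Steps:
J(x, p) = 64 + x/2 (J(x, p) = ((-23 + 151) + x)/2 = (128 + x)/2 = 64 + x/2)
l = 51529
(J(-409, -453) + 11860)/(l + 135512) = ((64 + (1/2)*(-409)) + 11860)/(51529 + 135512) = ((64 - 409/2) + 11860)/187041 = (-281/2 + 11860)*(1/187041) = (23439/2)*(1/187041) = 7813/124694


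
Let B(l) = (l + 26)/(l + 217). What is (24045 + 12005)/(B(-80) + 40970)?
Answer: 2469425/2806418 ≈ 0.87992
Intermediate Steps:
B(l) = (26 + l)/(217 + l)
(24045 + 12005)/(B(-80) + 40970) = (24045 + 12005)/((26 - 80)/(217 - 80) + 40970) = 36050/(-54/137 + 40970) = 36050/(5612836/137) = 36050*(137/5612836) = 2469425/2806418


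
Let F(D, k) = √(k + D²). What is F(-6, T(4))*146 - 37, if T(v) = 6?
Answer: -37 + 146*√42 ≈ 909.19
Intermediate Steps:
F(-6, T(4))*146 - 37 = √(6 + (-6)²)*146 - 37 = √(6 + 36)*146 - 37 = √42*146 - 37 = 146*√42 - 37 = -37 + 146*√42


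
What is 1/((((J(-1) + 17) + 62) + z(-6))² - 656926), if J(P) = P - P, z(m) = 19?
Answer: -1/647322 ≈ -1.5448e-6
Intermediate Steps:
J(P) = 0
1/((((J(-1) + 17) + 62) + z(-6))² - 656926) = 1/((((0 + 17) + 62) + 19)² - 656926) = 1/(((17 + 62) + 19)² - 656926) = 1/((79 + 19)² - 656926) = 1/(98² - 656926) = 1/(9604 - 656926) = 1/(-647322) = -1/647322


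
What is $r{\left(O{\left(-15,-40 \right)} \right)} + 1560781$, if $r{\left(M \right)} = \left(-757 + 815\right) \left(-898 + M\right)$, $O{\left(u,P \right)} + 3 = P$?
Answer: $1506203$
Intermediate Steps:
$O{\left(u,P \right)} = -3 + P$
$r{\left(M \right)} = -52084 + 58 M$ ($r{\left(M \right)} = 58 \left(-898 + M\right) = -52084 + 58 M$)
$r{\left(O{\left(-15,-40 \right)} \right)} + 1560781 = \left(-52084 + 58 \left(-3 - 40\right)\right) + 1560781 = \left(-52084 + 58 \left(-43\right)\right) + 1560781 = \left(-52084 - 2494\right) + 1560781 = -54578 + 1560781 = 1506203$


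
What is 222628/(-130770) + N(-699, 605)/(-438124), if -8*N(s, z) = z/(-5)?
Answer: -390162591073/229173901920 ≈ -1.7025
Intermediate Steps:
N(s, z) = z/40 (N(s, z) = -z/(8*(-5)) = -(-1)*z/40 = z/40)
222628/(-130770) + N(-699, 605)/(-438124) = 222628/(-130770) + ((1/40)*605)/(-438124) = 222628*(-1/130770) + (121/8)*(-1/438124) = -111314/65385 - 121/3504992 = -390162591073/229173901920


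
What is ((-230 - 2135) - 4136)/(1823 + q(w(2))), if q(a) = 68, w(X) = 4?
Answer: -6501/1891 ≈ -3.4379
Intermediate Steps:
((-230 - 2135) - 4136)/(1823 + q(w(2))) = ((-230 - 2135) - 4136)/(1823 + 68) = (-2365 - 4136)/1891 = -6501*1/1891 = -6501/1891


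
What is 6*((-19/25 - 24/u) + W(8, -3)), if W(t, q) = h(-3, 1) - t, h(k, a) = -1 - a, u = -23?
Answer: -33522/575 ≈ -58.299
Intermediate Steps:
W(t, q) = -2 - t (W(t, q) = (-1 - 1*1) - t = (-1 - 1) - t = -2 - t)
6*((-19/25 - 24/u) + W(8, -3)) = 6*((-19/25 - 24/(-23)) + (-2 - 1*8)) = 6*((-19*1/25 - 24*(-1/23)) + (-2 - 8)) = 6*((-19/25 + 24/23) - 10) = 6*(163/575 - 10) = 6*(-5587/575) = -33522/575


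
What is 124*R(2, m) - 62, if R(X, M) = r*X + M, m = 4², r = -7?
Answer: 186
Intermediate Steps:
m = 16
R(X, M) = M - 7*X (R(X, M) = -7*X + M = M - 7*X)
124*R(2, m) - 62 = 124*(16 - 7*2) - 62 = 124*(16 - 14) - 62 = 124*2 - 62 = 248 - 62 = 186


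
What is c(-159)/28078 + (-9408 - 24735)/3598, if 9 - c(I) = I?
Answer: -479031345/50512322 ≈ -9.4835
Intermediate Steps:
c(I) = 9 - I
c(-159)/28078 + (-9408 - 24735)/3598 = (9 - 1*(-159))/28078 + (-9408 - 24735)/3598 = (9 + 159)*(1/28078) - 34143*1/3598 = 168*(1/28078) - 34143/3598 = 84/14039 - 34143/3598 = -479031345/50512322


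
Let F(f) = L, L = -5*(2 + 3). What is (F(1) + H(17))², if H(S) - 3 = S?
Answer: 25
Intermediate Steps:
L = -25 (L = -5*5 = -25)
H(S) = 3 + S
F(f) = -25
(F(1) + H(17))² = (-25 + (3 + 17))² = (-25 + 20)² = (-5)² = 25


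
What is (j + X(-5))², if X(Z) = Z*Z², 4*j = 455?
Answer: 2025/16 ≈ 126.56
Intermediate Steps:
j = 455/4 (j = (¼)*455 = 455/4 ≈ 113.75)
X(Z) = Z³
(j + X(-5))² = (455/4 + (-5)³)² = (455/4 - 125)² = (-45/4)² = 2025/16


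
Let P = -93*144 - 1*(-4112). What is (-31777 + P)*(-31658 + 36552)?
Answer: -200932958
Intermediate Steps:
P = -9280 (P = -13392 + 4112 = -9280)
(-31777 + P)*(-31658 + 36552) = (-31777 - 9280)*(-31658 + 36552) = -41057*4894 = -200932958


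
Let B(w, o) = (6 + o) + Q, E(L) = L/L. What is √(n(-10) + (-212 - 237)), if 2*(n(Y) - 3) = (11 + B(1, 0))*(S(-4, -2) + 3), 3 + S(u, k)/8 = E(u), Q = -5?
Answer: 2*I*√131 ≈ 22.891*I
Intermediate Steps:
E(L) = 1
S(u, k) = -16 (S(u, k) = -24 + 8*1 = -24 + 8 = -16)
B(w, o) = 1 + o (B(w, o) = (6 + o) - 5 = 1 + o)
n(Y) = -75 (n(Y) = 3 + ((11 + (1 + 0))*(-16 + 3))/2 = 3 + ((11 + 1)*(-13))/2 = 3 + (12*(-13))/2 = 3 + (½)*(-156) = 3 - 78 = -75)
√(n(-10) + (-212 - 237)) = √(-75 + (-212 - 237)) = √(-75 - 449) = √(-524) = 2*I*√131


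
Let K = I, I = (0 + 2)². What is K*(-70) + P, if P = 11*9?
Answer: -181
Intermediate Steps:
I = 4 (I = 2² = 4)
P = 99
K = 4
K*(-70) + P = 4*(-70) + 99 = -280 + 99 = -181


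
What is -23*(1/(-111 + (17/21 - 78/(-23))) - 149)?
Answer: 176789477/51584 ≈ 3427.2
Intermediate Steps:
-23*(1/(-111 + (17/21 - 78/(-23))) - 149) = -23*(1/(-111 + (17*(1/21) - 78*(-1/23))) - 149) = -23*(1/(-111 + (17/21 + 78/23)) - 149) = -23*(1/(-111 + 2029/483) - 149) = -23*(1/(-51584/483) - 149) = -23*(-483/51584 - 149) = -23*(-7686499/51584) = 176789477/51584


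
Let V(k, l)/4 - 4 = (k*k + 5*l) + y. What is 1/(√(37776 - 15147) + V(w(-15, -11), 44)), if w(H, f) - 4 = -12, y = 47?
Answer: 1340/1772971 - √22629/1772971 ≈ 0.00067095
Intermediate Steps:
w(H, f) = -8 (w(H, f) = 4 - 12 = -8)
V(k, l) = 204 + 4*k² + 20*l (V(k, l) = 16 + 4*((k*k + 5*l) + 47) = 16 + 4*((k² + 5*l) + 47) = 16 + 4*(47 + k² + 5*l) = 16 + (188 + 4*k² + 20*l) = 204 + 4*k² + 20*l)
1/(√(37776 - 15147) + V(w(-15, -11), 44)) = 1/(√(37776 - 15147) + (204 + 4*(-8)² + 20*44)) = 1/(√22629 + (204 + 4*64 + 880)) = 1/(√22629 + (204 + 256 + 880)) = 1/(√22629 + 1340) = 1/(1340 + √22629)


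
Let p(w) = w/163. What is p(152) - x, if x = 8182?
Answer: -1333514/163 ≈ -8181.1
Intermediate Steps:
p(w) = w/163 (p(w) = w*(1/163) = w/163)
p(152) - x = (1/163)*152 - 1*8182 = 152/163 - 8182 = -1333514/163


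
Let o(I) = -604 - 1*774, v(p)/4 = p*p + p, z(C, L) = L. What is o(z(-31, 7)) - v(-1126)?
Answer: -5068378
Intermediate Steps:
v(p) = 4*p + 4*p² (v(p) = 4*(p*p + p) = 4*(p² + p) = 4*(p + p²) = 4*p + 4*p²)
o(I) = -1378 (o(I) = -604 - 774 = -1378)
o(z(-31, 7)) - v(-1126) = -1378 - 4*(-1126)*(1 - 1126) = -1378 - 4*(-1126)*(-1125) = -1378 - 1*5067000 = -1378 - 5067000 = -5068378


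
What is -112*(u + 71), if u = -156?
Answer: 9520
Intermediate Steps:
-112*(u + 71) = -112*(-156 + 71) = -112*(-85) = 9520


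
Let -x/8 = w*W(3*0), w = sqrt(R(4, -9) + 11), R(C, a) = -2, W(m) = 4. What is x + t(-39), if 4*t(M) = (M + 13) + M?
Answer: -449/4 ≈ -112.25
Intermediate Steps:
t(M) = 13/4 + M/2 (t(M) = ((M + 13) + M)/4 = ((13 + M) + M)/4 = (13 + 2*M)/4 = 13/4 + M/2)
w = 3 (w = sqrt(-2 + 11) = sqrt(9) = 3)
x = -96 (x = -24*4 = -8*12 = -96)
x + t(-39) = -96 + (13/4 + (1/2)*(-39)) = -96 + (13/4 - 39/2) = -96 - 65/4 = -449/4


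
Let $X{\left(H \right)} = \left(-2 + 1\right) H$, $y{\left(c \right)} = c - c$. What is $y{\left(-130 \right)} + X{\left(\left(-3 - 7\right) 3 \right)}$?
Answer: $30$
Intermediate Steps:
$y{\left(c \right)} = 0$
$X{\left(H \right)} = - H$
$y{\left(-130 \right)} + X{\left(\left(-3 - 7\right) 3 \right)} = 0 - \left(-3 - 7\right) 3 = 0 - \left(-10\right) 3 = 0 - -30 = 0 + 30 = 30$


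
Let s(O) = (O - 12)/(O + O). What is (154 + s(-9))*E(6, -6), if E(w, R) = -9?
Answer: -2793/2 ≈ -1396.5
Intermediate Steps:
s(O) = (-12 + O)/(2*O) (s(O) = (-12 + O)/((2*O)) = (-12 + O)*(1/(2*O)) = (-12 + O)/(2*O))
(154 + s(-9))*E(6, -6) = (154 + (½)*(-12 - 9)/(-9))*(-9) = (154 + (½)*(-⅑)*(-21))*(-9) = (154 + 7/6)*(-9) = (931/6)*(-9) = -2793/2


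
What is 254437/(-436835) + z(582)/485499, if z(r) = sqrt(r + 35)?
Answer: -254437/436835 + sqrt(617)/485499 ≈ -0.58240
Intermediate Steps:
z(r) = sqrt(35 + r)
254437/(-436835) + z(582)/485499 = 254437/(-436835) + sqrt(35 + 582)/485499 = 254437*(-1/436835) + sqrt(617)*(1/485499) = -254437/436835 + sqrt(617)/485499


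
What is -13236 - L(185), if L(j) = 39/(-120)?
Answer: -529427/40 ≈ -13236.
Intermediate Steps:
L(j) = -13/40 (L(j) = 39*(-1/120) = -13/40)
-13236 - L(185) = -13236 - 1*(-13/40) = -13236 + 13/40 = -529427/40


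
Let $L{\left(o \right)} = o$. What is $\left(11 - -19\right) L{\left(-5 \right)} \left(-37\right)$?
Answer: $5550$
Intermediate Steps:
$\left(11 - -19\right) L{\left(-5 \right)} \left(-37\right) = \left(11 - -19\right) \left(-5\right) \left(-37\right) = \left(11 + 19\right) \left(-5\right) \left(-37\right) = 30 \left(-5\right) \left(-37\right) = \left(-150\right) \left(-37\right) = 5550$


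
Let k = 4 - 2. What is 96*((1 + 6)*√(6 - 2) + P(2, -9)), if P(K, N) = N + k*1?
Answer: 672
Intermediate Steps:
k = 2
P(K, N) = 2 + N (P(K, N) = N + 2*1 = N + 2 = 2 + N)
96*((1 + 6)*√(6 - 2) + P(2, -9)) = 96*((1 + 6)*√(6 - 2) + (2 - 9)) = 96*(7*√4 - 7) = 96*(7*2 - 7) = 96*(14 - 7) = 96*7 = 672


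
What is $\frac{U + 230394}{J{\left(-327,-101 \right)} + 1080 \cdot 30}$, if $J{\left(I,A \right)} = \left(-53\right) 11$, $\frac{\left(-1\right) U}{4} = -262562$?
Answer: $\frac{1280642}{31817} \approx 40.25$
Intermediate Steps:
$U = 1050248$ ($U = \left(-4\right) \left(-262562\right) = 1050248$)
$J{\left(I,A \right)} = -583$
$\frac{U + 230394}{J{\left(-327,-101 \right)} + 1080 \cdot 30} = \frac{1050248 + 230394}{-583 + 1080 \cdot 30} = \frac{1280642}{-583 + 32400} = \frac{1280642}{31817}$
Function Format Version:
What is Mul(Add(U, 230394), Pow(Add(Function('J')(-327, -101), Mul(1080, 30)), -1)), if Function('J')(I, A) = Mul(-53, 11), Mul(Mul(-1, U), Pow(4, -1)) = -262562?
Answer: Rational(1280642, 31817) ≈ 40.250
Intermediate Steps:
U = 1050248 (U = Mul(-4, -262562) = 1050248)
Function('J')(I, A) = -583
Mul(Add(U, 230394), Pow(Add(Function('J')(-327, -101), Mul(1080, 30)), -1)) = Mul(Add(1050248, 230394), Pow(Add(-583, Mul(1080, 30)), -1)) = Mul(1280642, Pow(Add(-583, 32400), -1)) = Mul(1280642, Pow(31817, -1)) = Mul(1280642, Rational(1, 31817)) = Rational(1280642, 31817)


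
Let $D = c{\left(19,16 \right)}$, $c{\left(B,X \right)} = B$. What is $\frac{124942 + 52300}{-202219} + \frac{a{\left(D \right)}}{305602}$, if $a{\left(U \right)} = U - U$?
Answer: $- \frac{177242}{202219} \approx -0.87649$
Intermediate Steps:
$D = 19$
$a{\left(U \right)} = 0$
$\frac{124942 + 52300}{-202219} + \frac{a{\left(D \right)}}{305602} = \frac{124942 + 52300}{-202219} + \frac{0}{305602} = 177242 \left(- \frac{1}{202219}\right) + 0 \cdot \frac{1}{305602} = - \frac{177242}{202219} + 0 = - \frac{177242}{202219}$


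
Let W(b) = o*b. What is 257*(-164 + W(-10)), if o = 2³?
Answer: -62708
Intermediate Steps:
o = 8
W(b) = 8*b
257*(-164 + W(-10)) = 257*(-164 + 8*(-10)) = 257*(-164 - 80) = 257*(-244) = -62708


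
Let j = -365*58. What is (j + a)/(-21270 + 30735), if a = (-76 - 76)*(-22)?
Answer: -5942/3155 ≈ -1.8834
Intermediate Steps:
j = -21170
a = 3344 (a = -152*(-22) = 3344)
(j + a)/(-21270 + 30735) = (-21170 + 3344)/(-21270 + 30735) = -17826/9465 = -17826*1/9465 = -5942/3155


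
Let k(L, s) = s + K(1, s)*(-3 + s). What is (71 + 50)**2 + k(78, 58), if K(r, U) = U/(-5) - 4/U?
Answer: 407659/29 ≈ 14057.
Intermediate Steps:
K(r, U) = -4/U - U/5 (K(r, U) = U*(-1/5) - 4/U = -U/5 - 4/U = -4/U - U/5)
k(L, s) = s + (-3 + s)*(-4/s - s/5) (k(L, s) = s + (-4/s - s/5)*(-3 + s) = s + (-3 + s)*(-4/s - s/5))
(71 + 50)**2 + k(78, 58) = (71 + 50)**2 + (-4 + 12/58 - 1/5*58**2 + (8/5)*58) = 121**2 + (-4 + 12*(1/58) - 1/5*3364 + 464/5) = 14641 + (-4 + 6/29 - 3364/5 + 464/5) = 14641 - 16930/29 = 407659/29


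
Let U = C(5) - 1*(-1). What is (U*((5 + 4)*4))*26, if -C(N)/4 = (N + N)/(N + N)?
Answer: -2808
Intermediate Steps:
C(N) = -4 (C(N) = -4*(N + N)/(N + N) = -4*2*N/(2*N) = -4*2*N*1/(2*N) = -4*1 = -4)
U = -3 (U = -4 - 1*(-1) = -4 + 1 = -3)
(U*((5 + 4)*4))*26 = -3*(5 + 4)*4*26 = -27*4*26 = -3*36*26 = -108*26 = -2808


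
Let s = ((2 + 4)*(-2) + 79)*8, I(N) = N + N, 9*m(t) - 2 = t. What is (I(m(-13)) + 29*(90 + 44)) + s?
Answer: 39776/9 ≈ 4419.6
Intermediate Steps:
m(t) = 2/9 + t/9
I(N) = 2*N
s = 536 (s = (6*(-2) + 79)*8 = (-12 + 79)*8 = 67*8 = 536)
(I(m(-13)) + 29*(90 + 44)) + s = (2*(2/9 + (1/9)*(-13)) + 29*(90 + 44)) + 536 = (2*(2/9 - 13/9) + 29*134) + 536 = (2*(-11/9) + 3886) + 536 = (-22/9 + 3886) + 536 = 34952/9 + 536 = 39776/9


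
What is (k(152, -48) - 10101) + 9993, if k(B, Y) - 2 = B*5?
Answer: 654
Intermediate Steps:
k(B, Y) = 2 + 5*B (k(B, Y) = 2 + B*5 = 2 + 5*B)
(k(152, -48) - 10101) + 9993 = ((2 + 5*152) - 10101) + 9993 = ((2 + 760) - 10101) + 9993 = (762 - 10101) + 9993 = -9339 + 9993 = 654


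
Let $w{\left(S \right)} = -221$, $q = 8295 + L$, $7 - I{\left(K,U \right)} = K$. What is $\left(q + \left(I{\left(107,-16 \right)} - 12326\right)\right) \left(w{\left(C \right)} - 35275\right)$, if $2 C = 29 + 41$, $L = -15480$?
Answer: $696112056$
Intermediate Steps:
$I{\left(K,U \right)} = 7 - K$
$q = -7185$ ($q = 8295 - 15480 = -7185$)
$C = 35$ ($C = \frac{29 + 41}{2} = \frac{1}{2} \cdot 70 = 35$)
$\left(q + \left(I{\left(107,-16 \right)} - 12326\right)\right) \left(w{\left(C \right)} - 35275\right) = \left(-7185 + \left(\left(7 - 107\right) - 12326\right)\right) \left(-221 - 35275\right) = \left(-7185 + \left(\left(7 - 107\right) - 12326\right)\right) \left(-35496\right) = \left(-7185 - 12426\right) \left(-35496\right) = \left(-19611\right) \left(-35496\right) = 696112056$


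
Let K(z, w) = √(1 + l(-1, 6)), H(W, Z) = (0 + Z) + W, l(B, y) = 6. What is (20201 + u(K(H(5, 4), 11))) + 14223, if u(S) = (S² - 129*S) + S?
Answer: 34431 - 128*√7 ≈ 34092.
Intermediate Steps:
H(W, Z) = W + Z (H(W, Z) = Z + W = W + Z)
K(z, w) = √7 (K(z, w) = √(1 + 6) = √7)
u(S) = S² - 128*S
(20201 + u(K(H(5, 4), 11))) + 14223 = (20201 + √7*(-128 + √7)) + 14223 = 34424 + √7*(-128 + √7)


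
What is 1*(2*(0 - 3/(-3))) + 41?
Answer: 43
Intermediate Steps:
1*(2*(0 - 3/(-3))) + 41 = 1*(2*(0 - 3*(-⅓))) + 41 = 1*(2*(0 + 1)) + 41 = 1*(2*1) + 41 = 1*2 + 41 = 2 + 41 = 43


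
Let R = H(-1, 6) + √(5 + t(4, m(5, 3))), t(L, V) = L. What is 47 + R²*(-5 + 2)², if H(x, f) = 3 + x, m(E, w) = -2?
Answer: 272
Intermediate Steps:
R = 5 (R = (3 - 1) + √(5 + 4) = 2 + √9 = 2 + 3 = 5)
47 + R²*(-5 + 2)² = 47 + 5²*(-5 + 2)² = 47 + 25*(-3)² = 47 + 25*9 = 47 + 225 = 272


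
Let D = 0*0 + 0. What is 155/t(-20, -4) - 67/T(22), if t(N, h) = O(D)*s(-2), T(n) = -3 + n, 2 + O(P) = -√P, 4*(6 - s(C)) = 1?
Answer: -7431/437 ≈ -17.005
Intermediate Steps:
s(C) = 23/4 (s(C) = 6 - ¼*1 = 6 - ¼ = 23/4)
D = 0 (D = 0 + 0 = 0)
O(P) = -2 - √P
t(N, h) = -23/2 (t(N, h) = (-2 - √0)*(23/4) = (-2 - 1*0)*(23/4) = (-2 + 0)*(23/4) = -2*23/4 = -23/2)
155/t(-20, -4) - 67/T(22) = 155/(-23/2) - 67/(-3 + 22) = 155*(-2/23) - 67/19 = -310/23 - 67*1/19 = -310/23 - 67/19 = -7431/437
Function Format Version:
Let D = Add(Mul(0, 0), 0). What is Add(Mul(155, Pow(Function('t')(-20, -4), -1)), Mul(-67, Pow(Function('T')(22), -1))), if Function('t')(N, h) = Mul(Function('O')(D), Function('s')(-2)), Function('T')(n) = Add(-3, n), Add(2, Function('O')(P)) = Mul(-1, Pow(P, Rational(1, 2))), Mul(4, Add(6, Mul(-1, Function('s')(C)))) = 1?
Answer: Rational(-7431, 437) ≈ -17.005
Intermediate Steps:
Function('s')(C) = Rational(23, 4) (Function('s')(C) = Add(6, Mul(Rational(-1, 4), 1)) = Add(6, Rational(-1, 4)) = Rational(23, 4))
D = 0 (D = Add(0, 0) = 0)
Function('O')(P) = Add(-2, Mul(-1, Pow(P, Rational(1, 2))))
Function('t')(N, h) = Rational(-23, 2) (Function('t')(N, h) = Mul(Add(-2, Mul(-1, Pow(0, Rational(1, 2)))), Rational(23, 4)) = Mul(Add(-2, Mul(-1, 0)), Rational(23, 4)) = Mul(Add(-2, 0), Rational(23, 4)) = Mul(-2, Rational(23, 4)) = Rational(-23, 2))
Add(Mul(155, Pow(Function('t')(-20, -4), -1)), Mul(-67, Pow(Function('T')(22), -1))) = Add(Mul(155, Pow(Rational(-23, 2), -1)), Mul(-67, Pow(Add(-3, 22), -1))) = Add(Mul(155, Rational(-2, 23)), Mul(-67, Pow(19, -1))) = Add(Rational(-310, 23), Mul(-67, Rational(1, 19))) = Add(Rational(-310, 23), Rational(-67, 19)) = Rational(-7431, 437)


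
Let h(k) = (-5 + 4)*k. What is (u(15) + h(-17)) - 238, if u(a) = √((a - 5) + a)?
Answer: -216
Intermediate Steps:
h(k) = -k
u(a) = √(-5 + 2*a) (u(a) = √((-5 + a) + a) = √(-5 + 2*a))
(u(15) + h(-17)) - 238 = (√(-5 + 2*15) - 1*(-17)) - 238 = (√(-5 + 30) + 17) - 238 = (√25 + 17) - 238 = (5 + 17) - 238 = 22 - 238 = -216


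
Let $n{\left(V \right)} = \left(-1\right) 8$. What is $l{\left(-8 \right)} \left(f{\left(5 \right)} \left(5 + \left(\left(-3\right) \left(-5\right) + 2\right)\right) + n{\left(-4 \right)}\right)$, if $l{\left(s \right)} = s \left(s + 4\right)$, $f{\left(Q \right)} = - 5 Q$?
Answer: $-17856$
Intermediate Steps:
$n{\left(V \right)} = -8$
$l{\left(s \right)} = s \left(4 + s\right)$
$l{\left(-8 \right)} \left(f{\left(5 \right)} \left(5 + \left(\left(-3\right) \left(-5\right) + 2\right)\right) + n{\left(-4 \right)}\right) = - 8 \left(4 - 8\right) \left(\left(-5\right) 5 \left(5 + \left(\left(-3\right) \left(-5\right) + 2\right)\right) - 8\right) = \left(-8\right) \left(-4\right) \left(- 25 \left(5 + \left(15 + 2\right)\right) - 8\right) = 32 \left(- 25 \left(5 + 17\right) - 8\right) = 32 \left(\left(-25\right) 22 - 8\right) = 32 \left(-550 - 8\right) = 32 \left(-558\right) = -17856$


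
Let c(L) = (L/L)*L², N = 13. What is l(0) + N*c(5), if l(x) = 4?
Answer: 329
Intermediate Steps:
c(L) = L² (c(L) = 1*L² = L²)
l(0) + N*c(5) = 4 + 13*5² = 4 + 13*25 = 4 + 325 = 329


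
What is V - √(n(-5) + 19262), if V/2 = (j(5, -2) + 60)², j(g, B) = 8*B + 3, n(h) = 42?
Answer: 4418 - 2*√4826 ≈ 4279.1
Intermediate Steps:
j(g, B) = 3 + 8*B
V = 4418 (V = 2*((3 + 8*(-2)) + 60)² = 2*((3 - 16) + 60)² = 2*(-13 + 60)² = 2*47² = 2*2209 = 4418)
V - √(n(-5) + 19262) = 4418 - √(42 + 19262) = 4418 - √19304 = 4418 - 2*√4826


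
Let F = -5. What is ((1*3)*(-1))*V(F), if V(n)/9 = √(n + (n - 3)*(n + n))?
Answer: -135*√3 ≈ -233.83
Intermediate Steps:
V(n) = 9*√(n + 2*n*(-3 + n)) (V(n) = 9*√(n + (n - 3)*(n + n)) = 9*√(n + (-3 + n)*(2*n)) = 9*√(n + 2*n*(-3 + n)))
((1*3)*(-1))*V(F) = ((1*3)*(-1))*(9*√(-5*(-5 + 2*(-5)))) = (3*(-1))*(9*√(-5*(-5 - 10))) = -27*√(-5*(-15)) = -27*√75 = -27*5*√3 = -135*√3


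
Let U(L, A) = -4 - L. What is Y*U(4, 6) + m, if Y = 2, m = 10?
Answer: -6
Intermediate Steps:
Y*U(4, 6) + m = 2*(-4 - 1*4) + 10 = 2*(-4 - 4) + 10 = 2*(-8) + 10 = -16 + 10 = -6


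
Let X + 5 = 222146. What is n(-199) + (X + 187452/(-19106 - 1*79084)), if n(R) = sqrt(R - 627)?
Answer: 1211768741/5455 + I*sqrt(826) ≈ 2.2214e+5 + 28.74*I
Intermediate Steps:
X = 222141 (X = -5 + 222146 = 222141)
n(R) = sqrt(-627 + R)
n(-199) + (X + 187452/(-19106 - 1*79084)) = sqrt(-627 - 199) + (222141 + 187452/(-19106 - 1*79084)) = sqrt(-826) + (222141 + 187452/(-19106 - 79084)) = I*sqrt(826) + (222141 + 187452/(-98190)) = I*sqrt(826) + (222141 + 187452*(-1/98190)) = I*sqrt(826) + (222141 - 10414/5455) = I*sqrt(826) + 1211768741/5455 = 1211768741/5455 + I*sqrt(826)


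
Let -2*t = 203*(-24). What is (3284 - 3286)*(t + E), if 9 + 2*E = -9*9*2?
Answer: -4701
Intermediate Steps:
t = 2436 (t = -203*(-24)/2 = -1/2*(-4872) = 2436)
E = -171/2 (E = -9/2 + (-9*9*2)/2 = -9/2 + (-81*2)/2 = -9/2 + (1/2)*(-162) = -9/2 - 81 = -171/2 ≈ -85.500)
(3284 - 3286)*(t + E) = (3284 - 3286)*(2436 - 171/2) = -2*4701/2 = -4701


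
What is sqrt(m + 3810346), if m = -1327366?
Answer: 2*sqrt(620745) ≈ 1575.7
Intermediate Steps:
sqrt(m + 3810346) = sqrt(-1327366 + 3810346) = sqrt(2482980) = 2*sqrt(620745)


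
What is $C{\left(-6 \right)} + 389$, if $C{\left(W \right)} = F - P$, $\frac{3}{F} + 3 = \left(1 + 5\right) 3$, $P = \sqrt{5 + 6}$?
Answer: $\frac{1946}{5} - \sqrt{11} \approx 385.88$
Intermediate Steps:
$P = \sqrt{11} \approx 3.3166$
$F = \frac{1}{5}$ ($F = \frac{3}{-3 + \left(1 + 5\right) 3} = \frac{3}{-3 + 6 \cdot 3} = \frac{3}{-3 + 18} = \frac{3}{15} = 3 \cdot \frac{1}{15} = \frac{1}{5} \approx 0.2$)
$C{\left(W \right)} = \frac{1}{5} - \sqrt{11}$
$C{\left(-6 \right)} + 389 = \left(\frac{1}{5} - \sqrt{11}\right) + 389 = \frac{1946}{5} - \sqrt{11}$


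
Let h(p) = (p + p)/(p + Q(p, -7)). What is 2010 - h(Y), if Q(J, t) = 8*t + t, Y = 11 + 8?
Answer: 44239/22 ≈ 2010.9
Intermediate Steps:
Y = 19
Q(J, t) = 9*t
h(p) = 2*p/(-63 + p) (h(p) = (p + p)/(p + 9*(-7)) = (2*p)/(p - 63) = (2*p)/(-63 + p) = 2*p/(-63 + p))
2010 - h(Y) = 2010 - 2*19/(-63 + 19) = 2010 - 2*19/(-44) = 2010 - 2*19*(-1)/44 = 2010 - 1*(-19/22) = 2010 + 19/22 = 44239/22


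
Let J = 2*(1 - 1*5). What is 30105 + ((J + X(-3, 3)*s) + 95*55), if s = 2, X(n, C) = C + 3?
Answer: 35334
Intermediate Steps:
X(n, C) = 3 + C
J = -8 (J = 2*(1 - 5) = 2*(-4) = -8)
30105 + ((J + X(-3, 3)*s) + 95*55) = 30105 + ((-8 + (3 + 3)*2) + 95*55) = 30105 + ((-8 + 6*2) + 5225) = 30105 + ((-8 + 12) + 5225) = 30105 + (4 + 5225) = 30105 + 5229 = 35334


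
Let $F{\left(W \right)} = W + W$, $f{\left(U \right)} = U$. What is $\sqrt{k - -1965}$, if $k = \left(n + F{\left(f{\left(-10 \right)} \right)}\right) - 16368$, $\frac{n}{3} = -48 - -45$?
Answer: $4 i \sqrt{902} \approx 120.13 i$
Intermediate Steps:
$F{\left(W \right)} = 2 W$
$n = -9$ ($n = 3 \left(-48 - -45\right) = 3 \left(-48 + 45\right) = 3 \left(-3\right) = -9$)
$k = -16397$ ($k = \left(-9 + 2 \left(-10\right)\right) - 16368 = \left(-9 - 20\right) - 16368 = -29 - 16368 = -16397$)
$\sqrt{k - -1965} = \sqrt{-16397 - -1965} = \sqrt{-16397 + \left(-70 + 2035\right)} = \sqrt{-16397 + 1965} = \sqrt{-14432} = 4 i \sqrt{902}$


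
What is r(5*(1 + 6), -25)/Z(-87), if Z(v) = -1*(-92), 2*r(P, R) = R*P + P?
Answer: -105/23 ≈ -4.5652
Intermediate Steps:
r(P, R) = P/2 + P*R/2 (r(P, R) = (R*P + P)/2 = (P*R + P)/2 = (P + P*R)/2 = P/2 + P*R/2)
Z(v) = 92
r(5*(1 + 6), -25)/Z(-87) = ((5*(1 + 6))*(1 - 25)/2)/92 = ((½)*(5*7)*(-24))*(1/92) = ((½)*35*(-24))*(1/92) = -420*1/92 = -105/23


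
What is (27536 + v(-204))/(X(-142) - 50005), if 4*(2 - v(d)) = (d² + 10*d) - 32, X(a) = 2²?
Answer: -5884/16667 ≈ -0.35303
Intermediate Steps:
X(a) = 4
v(d) = 10 - 5*d/2 - d²/4 (v(d) = 2 - ((d² + 10*d) - 32)/4 = 2 - (-32 + d² + 10*d)/4 = 2 + (8 - 5*d/2 - d²/4) = 10 - 5*d/2 - d²/4)
(27536 + v(-204))/(X(-142) - 50005) = (27536 + (10 - 5/2*(-204) - ¼*(-204)²))/(4 - 50005) = (27536 + (10 + 510 - ¼*41616))/(-50001) = (27536 + (10 + 510 - 10404))*(-1/50001) = (27536 - 9884)*(-1/50001) = 17652*(-1/50001) = -5884/16667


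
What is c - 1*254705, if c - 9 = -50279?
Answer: -304975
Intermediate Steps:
c = -50270 (c = 9 - 50279 = -50270)
c - 1*254705 = -50270 - 1*254705 = -50270 - 254705 = -304975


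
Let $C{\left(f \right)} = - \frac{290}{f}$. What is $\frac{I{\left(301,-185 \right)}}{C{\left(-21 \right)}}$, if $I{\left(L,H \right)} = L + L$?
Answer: $\frac{6321}{145} \approx 43.593$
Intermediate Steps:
$I{\left(L,H \right)} = 2 L$
$\frac{I{\left(301,-185 \right)}}{C{\left(-21 \right)}} = \frac{2 \cdot 301}{\left(-290\right) \frac{1}{-21}} = \frac{602}{\left(-290\right) \left(- \frac{1}{21}\right)} = \frac{602}{\frac{290}{21}} = 602 \cdot \frac{21}{290} = \frac{6321}{145}$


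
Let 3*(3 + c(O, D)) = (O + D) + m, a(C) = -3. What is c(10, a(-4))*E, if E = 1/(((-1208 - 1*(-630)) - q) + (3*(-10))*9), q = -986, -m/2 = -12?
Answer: 11/207 ≈ 0.053140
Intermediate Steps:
m = 24 (m = -2*(-12) = 24)
c(O, D) = 5 + D/3 + O/3 (c(O, D) = -3 + ((O + D) + 24)/3 = -3 + ((D + O) + 24)/3 = -3 + (24 + D + O)/3 = -3 + (8 + D/3 + O/3) = 5 + D/3 + O/3)
E = 1/138 (E = 1/(((-1208 - 1*(-630)) - 1*(-986)) + (3*(-10))*9) = 1/(((-1208 + 630) + 986) - 30*9) = 1/((-578 + 986) - 270) = 1/(408 - 270) = 1/138 ≈ 0.0072464)
c(10, a(-4))*E = (5 + (1/3)*(-3) + (1/3)*10)*(1/138) = (5 - 1 + 10/3)*(1/138) = (22/3)*(1/138) = 11/207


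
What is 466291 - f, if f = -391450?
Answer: 857741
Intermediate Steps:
466291 - f = 466291 - 1*(-391450) = 466291 + 391450 = 857741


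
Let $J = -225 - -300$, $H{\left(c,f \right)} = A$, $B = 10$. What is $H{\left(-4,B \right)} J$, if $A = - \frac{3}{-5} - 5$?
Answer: $-330$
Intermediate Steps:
$A = - \frac{22}{5}$ ($A = \left(-3\right) \left(- \frac{1}{5}\right) - 5 = \frac{3}{5} - 5 = - \frac{22}{5} \approx -4.4$)
$H{\left(c,f \right)} = - \frac{22}{5}$
$J = 75$ ($J = -225 + 300 = 75$)
$H{\left(-4,B \right)} J = \left(- \frac{22}{5}\right) 75 = -330$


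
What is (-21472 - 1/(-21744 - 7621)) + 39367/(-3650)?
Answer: -460514656061/21436450 ≈ -21483.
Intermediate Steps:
(-21472 - 1/(-21744 - 7621)) + 39367/(-3650) = (-21472 - 1/(-29365)) + 39367*(-1/3650) = (-21472 - 1*(-1/29365)) - 39367/3650 = (-21472 + 1/29365) - 39367/3650 = -630525279/29365 - 39367/3650 = -460514656061/21436450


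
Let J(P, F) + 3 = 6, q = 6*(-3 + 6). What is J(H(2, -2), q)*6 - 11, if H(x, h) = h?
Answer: 7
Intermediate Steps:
q = 18 (q = 6*3 = 18)
J(P, F) = 3 (J(P, F) = -3 + 6 = 3)
J(H(2, -2), q)*6 - 11 = 3*6 - 11 = 18 - 11 = 7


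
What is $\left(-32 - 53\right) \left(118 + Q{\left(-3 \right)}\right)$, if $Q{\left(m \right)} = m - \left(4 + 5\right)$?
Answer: $-9010$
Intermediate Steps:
$Q{\left(m \right)} = -9 + m$ ($Q{\left(m \right)} = m - 9 = -9 + m$)
$\left(-32 - 53\right) \left(118 + Q{\left(-3 \right)}\right) = \left(-32 - 53\right) \left(118 - 12\right) = - 85 \left(118 - 12\right) = \left(-85\right) 106 = -9010$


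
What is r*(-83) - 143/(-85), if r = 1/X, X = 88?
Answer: 5529/7480 ≈ 0.73917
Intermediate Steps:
r = 1/88 ≈ 0.011364
r*(-83) - 143/(-85) = (1/88)*(-83) - 143/(-85) = -83/88 - 143*(-1/85) = -83/88 + 143/85 = 5529/7480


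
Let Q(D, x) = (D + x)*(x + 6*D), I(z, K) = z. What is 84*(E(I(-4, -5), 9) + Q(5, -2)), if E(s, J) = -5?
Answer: 6636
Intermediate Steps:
84*(E(I(-4, -5), 9) + Q(5, -2)) = 84*(-5 + ((-2)² + 6*5² + 7*5*(-2))) = 84*(-5 + (4 + 6*25 - 70)) = 84*(-5 + (4 + 150 - 70)) = 84*(-5 + 84) = 84*79 = 6636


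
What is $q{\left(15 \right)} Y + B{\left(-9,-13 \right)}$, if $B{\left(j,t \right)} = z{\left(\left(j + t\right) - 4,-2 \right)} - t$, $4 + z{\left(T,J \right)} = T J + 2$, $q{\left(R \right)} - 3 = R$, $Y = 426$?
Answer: $7731$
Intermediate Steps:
$q{\left(R \right)} = 3 + R$
$z{\left(T,J \right)} = -2 + J T$ ($z{\left(T,J \right)} = -4 + \left(T J + 2\right) = -4 + \left(J T + 2\right) = -4 + \left(2 + J T\right) = -2 + J T$)
$B{\left(j,t \right)} = 6 - 3 t - 2 j$ ($B{\left(j,t \right)} = \left(-2 - 2 \left(\left(j + t\right) - 4\right)\right) - t = \left(-2 - 2 \left(-4 + j + t\right)\right) - t = \left(-2 - \left(-8 + 2 j + 2 t\right)\right) - t = \left(6 - 2 j - 2 t\right) - t = 6 - 3 t - 2 j$)
$q{\left(15 \right)} Y + B{\left(-9,-13 \right)} = \left(3 + 15\right) 426 - -63 = 18 \cdot 426 + \left(6 + 39 + 18\right) = 7668 + 63 = 7731$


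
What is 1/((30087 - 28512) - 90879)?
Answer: -1/89304 ≈ -1.1198e-5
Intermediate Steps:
1/((30087 - 28512) - 90879) = 1/(1575 - 90879) = 1/(-89304) = -1/89304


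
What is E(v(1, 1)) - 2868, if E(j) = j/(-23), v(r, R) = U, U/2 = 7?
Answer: -65978/23 ≈ -2868.6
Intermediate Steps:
U = 14 (U = 2*7 = 14)
v(r, R) = 14
E(j) = -j/23 (E(j) = j*(-1/23) = -j/23)
E(v(1, 1)) - 2868 = -1/23*14 - 2868 = -14/23 - 2868 = -65978/23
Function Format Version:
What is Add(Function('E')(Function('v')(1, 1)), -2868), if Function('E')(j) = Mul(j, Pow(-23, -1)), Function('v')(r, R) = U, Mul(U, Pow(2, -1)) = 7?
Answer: Rational(-65978, 23) ≈ -2868.6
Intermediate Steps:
U = 14 (U = Mul(2, 7) = 14)
Function('v')(r, R) = 14
Function('E')(j) = Mul(Rational(-1, 23), j) (Function('E')(j) = Mul(j, Rational(-1, 23)) = Mul(Rational(-1, 23), j))
Add(Function('E')(Function('v')(1, 1)), -2868) = Add(Mul(Rational(-1, 23), 14), -2868) = Add(Rational(-14, 23), -2868) = Rational(-65978, 23)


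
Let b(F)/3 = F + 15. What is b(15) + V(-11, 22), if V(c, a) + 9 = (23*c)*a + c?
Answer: -5496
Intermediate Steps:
b(F) = 45 + 3*F (b(F) = 3*(F + 15) = 3*(15 + F) = 45 + 3*F)
V(c, a) = -9 + c + 23*a*c (V(c, a) = -9 + ((23*c)*a + c) = -9 + (23*a*c + c) = -9 + (c + 23*a*c) = -9 + c + 23*a*c)
b(15) + V(-11, 22) = (45 + 3*15) + (-9 - 11 + 23*22*(-11)) = (45 + 45) + (-9 - 11 - 5566) = 90 - 5586 = -5496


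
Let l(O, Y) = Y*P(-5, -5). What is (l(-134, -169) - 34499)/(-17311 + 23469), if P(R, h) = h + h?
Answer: -32809/6158 ≈ -5.3279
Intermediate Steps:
P(R, h) = 2*h
l(O, Y) = -10*Y (l(O, Y) = Y*(2*(-5)) = Y*(-10) = -10*Y)
(l(-134, -169) - 34499)/(-17311 + 23469) = (-10*(-169) - 34499)/(-17311 + 23469) = (1690 - 34499)/6158 = -32809*1/6158 = -32809/6158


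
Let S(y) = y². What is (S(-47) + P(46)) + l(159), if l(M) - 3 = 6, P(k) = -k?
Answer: 2172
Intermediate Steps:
l(M) = 9 (l(M) = 3 + 6 = 9)
(S(-47) + P(46)) + l(159) = ((-47)² - 1*46) + 9 = (2209 - 46) + 9 = 2163 + 9 = 2172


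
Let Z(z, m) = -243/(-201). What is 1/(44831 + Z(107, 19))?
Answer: 67/3003758 ≈ 2.2305e-5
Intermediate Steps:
Z(z, m) = 81/67 (Z(z, m) = -243*(-1/201) = 81/67)
1/(44831 + Z(107, 19)) = 1/(44831 + 81/67) = 1/(3003758/67) = 67/3003758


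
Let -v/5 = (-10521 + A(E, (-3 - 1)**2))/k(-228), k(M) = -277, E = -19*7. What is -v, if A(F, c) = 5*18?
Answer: 52155/277 ≈ 188.29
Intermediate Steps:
E = -133
A(F, c) = 90
v = -52155/277 (v = -5*(-10521 + 90)/(-277) = -(-52155)*(-1)/277 = -5*10431/277 = -52155/277 ≈ -188.29)
-v = -1*(-52155/277) = 52155/277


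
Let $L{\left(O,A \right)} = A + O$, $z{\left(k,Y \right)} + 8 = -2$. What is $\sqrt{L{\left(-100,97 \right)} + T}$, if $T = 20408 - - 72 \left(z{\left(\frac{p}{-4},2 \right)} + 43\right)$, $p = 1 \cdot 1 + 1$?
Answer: $\sqrt{22781} \approx 150.93$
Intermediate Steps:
$p = 2$ ($p = 1 + 1 = 2$)
$z{\left(k,Y \right)} = -10$ ($z{\left(k,Y \right)} = -8 - 2 = -10$)
$T = 22784$ ($T = 20408 - - 72 \left(-10 + 43\right) = 20408 - \left(-72\right) 33 = 20408 - -2376 = 20408 + 2376 = 22784$)
$\sqrt{L{\left(-100,97 \right)} + T} = \sqrt{\left(97 - 100\right) + 22784} = \sqrt{-3 + 22784} = \sqrt{22781}$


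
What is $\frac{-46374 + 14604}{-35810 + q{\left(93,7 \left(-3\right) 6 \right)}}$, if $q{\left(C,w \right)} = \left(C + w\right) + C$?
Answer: $\frac{3177}{3575} \approx 0.88867$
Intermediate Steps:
$q{\left(C,w \right)} = w + 2 C$
$\frac{-46374 + 14604}{-35810 + q{\left(93,7 \left(-3\right) 6 \right)}} = \frac{-46374 + 14604}{-35810 + \left(7 \left(-3\right) 6 + 2 \cdot 93\right)} = - \frac{31770}{-35810 + \left(\left(-21\right) 6 + 186\right)} = - \frac{31770}{-35810 + \left(-126 + 186\right)} = - \frac{31770}{-35810 + 60} = - \frac{31770}{-35750} = \left(-31770\right) \left(- \frac{1}{35750}\right) = \frac{3177}{3575}$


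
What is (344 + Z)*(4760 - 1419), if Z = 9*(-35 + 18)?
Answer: 638131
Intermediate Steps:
Z = -153 (Z = 9*(-17) = -153)
(344 + Z)*(4760 - 1419) = (344 - 153)*(4760 - 1419) = 191*3341 = 638131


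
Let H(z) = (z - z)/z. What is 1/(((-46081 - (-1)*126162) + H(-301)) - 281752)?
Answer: -1/201671 ≈ -4.9586e-6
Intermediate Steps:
H(z) = 0 (H(z) = 0/z = 0)
1/(((-46081 - (-1)*126162) + H(-301)) - 281752) = 1/(((-46081 - (-1)*126162) + 0) - 281752) = 1/(((-46081 - 1*(-126162)) + 0) - 281752) = 1/(((-46081 + 126162) + 0) - 281752) = 1/((80081 + 0) - 281752) = 1/(80081 - 281752) = 1/(-201671) = -1/201671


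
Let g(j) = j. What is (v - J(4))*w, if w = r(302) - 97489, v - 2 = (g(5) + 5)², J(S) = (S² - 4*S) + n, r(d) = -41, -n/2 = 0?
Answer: -9948060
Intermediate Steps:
n = 0 (n = -2*0 = 0)
J(S) = S² - 4*S (J(S) = (S² - 4*S) + 0 = S² - 4*S)
v = 102 (v = 2 + (5 + 5)² = 2 + 10² = 2 + 100 = 102)
w = -97530 (w = -41 - 97489 = -97530)
(v - J(4))*w = (102 - 4*(-4 + 4))*(-97530) = (102 - 4*0)*(-97530) = (102 - 1*0)*(-97530) = (102 + 0)*(-97530) = 102*(-97530) = -9948060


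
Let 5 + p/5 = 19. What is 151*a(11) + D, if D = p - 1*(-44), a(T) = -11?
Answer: -1547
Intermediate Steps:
p = 70 (p = -25 + 5*19 = -25 + 95 = 70)
D = 114 (D = 70 - 1*(-44) = 70 + 44 = 114)
151*a(11) + D = 151*(-11) + 114 = -1661 + 114 = -1547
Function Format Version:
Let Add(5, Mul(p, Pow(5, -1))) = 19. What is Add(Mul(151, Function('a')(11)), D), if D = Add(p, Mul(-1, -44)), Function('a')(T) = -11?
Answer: -1547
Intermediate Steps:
p = 70 (p = Add(-25, Mul(5, 19)) = Add(-25, 95) = 70)
D = 114 (D = Add(70, Mul(-1, -44)) = Add(70, 44) = 114)
Add(Mul(151, Function('a')(11)), D) = Add(Mul(151, -11), 114) = Add(-1661, 114) = -1547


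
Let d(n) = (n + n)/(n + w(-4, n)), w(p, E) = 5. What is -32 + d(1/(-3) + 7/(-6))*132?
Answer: -1016/7 ≈ -145.14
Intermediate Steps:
d(n) = 2*n/(5 + n) (d(n) = (n + n)/(n + 5) = (2*n)/(5 + n) = 2*n/(5 + n))
-32 + d(1/(-3) + 7/(-6))*132 = -32 + (2*(1/(-3) + 7/(-6))/(5 + (1/(-3) + 7/(-6))))*132 = -32 + (2*(1*(-1/3) + 7*(-1/6))/(5 + (1*(-1/3) + 7*(-1/6))))*132 = -32 + (2*(-1/3 - 7/6)/(5 + (-1/3 - 7/6)))*132 = -32 + (2*(-3/2)/(5 - 3/2))*132 = -32 + (2*(-3/2)/(7/2))*132 = -32 + (2*(-3/2)*(2/7))*132 = -32 - 6/7*132 = -32 - 792/7 = -1016/7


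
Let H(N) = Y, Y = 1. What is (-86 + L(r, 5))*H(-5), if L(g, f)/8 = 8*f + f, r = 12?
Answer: 274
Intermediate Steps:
H(N) = 1
L(g, f) = 72*f (L(g, f) = 8*(8*f + f) = 8*(9*f) = 72*f)
(-86 + L(r, 5))*H(-5) = (-86 + 72*5)*1 = (-86 + 360)*1 = 274*1 = 274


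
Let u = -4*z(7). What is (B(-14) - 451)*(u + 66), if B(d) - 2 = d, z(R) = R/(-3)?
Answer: -104638/3 ≈ -34879.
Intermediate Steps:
z(R) = -R/3 (z(R) = R*(-⅓) = -R/3)
B(d) = 2 + d
u = 28/3 (u = -(-4)*7/3 = -4*(-7/3) = 28/3 ≈ 9.3333)
(B(-14) - 451)*(u + 66) = ((2 - 14) - 451)*(28/3 + 66) = (-12 - 451)*(226/3) = -463*226/3 = -104638/3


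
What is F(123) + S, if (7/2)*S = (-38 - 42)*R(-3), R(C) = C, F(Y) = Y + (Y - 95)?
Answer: 1537/7 ≈ 219.57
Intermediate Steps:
F(Y) = -95 + 2*Y (F(Y) = Y + (-95 + Y) = -95 + 2*Y)
S = 480/7 (S = 2*((-38 - 42)*(-3))/7 = 2*(-80*(-3))/7 = (2/7)*240 = 480/7 ≈ 68.571)
F(123) + S = (-95 + 2*123) + 480/7 = (-95 + 246) + 480/7 = 151 + 480/7 = 1537/7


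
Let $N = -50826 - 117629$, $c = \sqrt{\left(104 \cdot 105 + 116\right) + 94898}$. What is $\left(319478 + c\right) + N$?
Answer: $151023 + \sqrt{105934} \approx 1.5135 \cdot 10^{5}$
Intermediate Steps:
$c = \sqrt{105934}$ ($c = \sqrt{\left(10920 + 116\right) + 94898} = \sqrt{11036 + 94898} = \sqrt{105934} \approx 325.48$)
$N = -168455$ ($N = -50826 - 117629 = -168455$)
$\left(319478 + c\right) + N = \left(319478 + \sqrt{105934}\right) - 168455 = 151023 + \sqrt{105934}$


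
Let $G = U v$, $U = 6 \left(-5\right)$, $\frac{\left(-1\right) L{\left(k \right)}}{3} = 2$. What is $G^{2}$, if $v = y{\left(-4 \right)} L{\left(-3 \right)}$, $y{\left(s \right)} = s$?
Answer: $518400$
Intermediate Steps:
$L{\left(k \right)} = -6$ ($L{\left(k \right)} = \left(-3\right) 2 = -6$)
$U = -30$
$v = 24$ ($v = \left(-4\right) \left(-6\right) = 24$)
$G = -720$ ($G = \left(-30\right) 24 = -720$)
$G^{2} = \left(-720\right)^{2} = 518400$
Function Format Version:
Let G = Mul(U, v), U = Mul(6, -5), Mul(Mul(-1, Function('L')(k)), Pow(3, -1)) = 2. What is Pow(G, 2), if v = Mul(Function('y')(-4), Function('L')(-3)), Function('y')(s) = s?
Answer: 518400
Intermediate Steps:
Function('L')(k) = -6 (Function('L')(k) = Mul(-3, 2) = -6)
U = -30
v = 24 (v = Mul(-4, -6) = 24)
G = -720 (G = Mul(-30, 24) = -720)
Pow(G, 2) = Pow(-720, 2) = 518400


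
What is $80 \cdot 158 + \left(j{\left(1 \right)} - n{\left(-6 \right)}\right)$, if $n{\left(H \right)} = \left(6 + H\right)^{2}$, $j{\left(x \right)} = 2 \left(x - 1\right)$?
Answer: $12640$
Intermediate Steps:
$j{\left(x \right)} = -2 + 2 x$ ($j{\left(x \right)} = 2 \left(-1 + x\right) = -2 + 2 x$)
$80 \cdot 158 + \left(j{\left(1 \right)} - n{\left(-6 \right)}\right) = 80 \cdot 158 + \left(\left(-2 + 2 \cdot 1\right) - \left(6 - 6\right)^{2}\right) = 12640 + \left(\left(-2 + 2\right) - 0^{2}\right) = 12640 + \left(0 - 0\right) = 12640 + \left(0 + 0\right) = 12640 + 0 = 12640$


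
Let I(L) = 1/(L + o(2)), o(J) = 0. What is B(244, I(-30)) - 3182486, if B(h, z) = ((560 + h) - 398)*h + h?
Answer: -3083178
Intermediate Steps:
I(L) = 1/L (I(L) = 1/(L + 0) = 1/L)
B(h, z) = h + h*(162 + h) (B(h, z) = (162 + h)*h + h = h*(162 + h) + h = h + h*(162 + h))
B(244, I(-30)) - 3182486 = 244*(163 + 244) - 3182486 = 244*407 - 3182486 = 99308 - 3182486 = -3083178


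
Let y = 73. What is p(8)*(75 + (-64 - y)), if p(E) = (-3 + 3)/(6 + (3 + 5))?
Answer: 0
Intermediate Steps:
p(E) = 0 (p(E) = 0/(6 + 8) = 0/14 = 0*(1/14) = 0)
p(8)*(75 + (-64 - y)) = 0*(75 + (-64 - 1*73)) = 0*(75 + (-64 - 73)) = 0*(75 - 137) = 0*(-62) = 0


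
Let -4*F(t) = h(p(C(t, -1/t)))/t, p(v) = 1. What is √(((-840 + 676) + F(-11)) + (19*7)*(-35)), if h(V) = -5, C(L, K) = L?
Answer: I*√2332451/22 ≈ 69.42*I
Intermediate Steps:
F(t) = 5/(4*t) (F(t) = -(-5)/(4*t) = 5/(4*t))
√(((-840 + 676) + F(-11)) + (19*7)*(-35)) = √(((-840 + 676) + (5/4)/(-11)) + (19*7)*(-35)) = √((-164 + (5/4)*(-1/11)) + 133*(-35)) = √((-164 - 5/44) - 4655) = √(-7221/44 - 4655) = √(-212041/44) = I*√2332451/22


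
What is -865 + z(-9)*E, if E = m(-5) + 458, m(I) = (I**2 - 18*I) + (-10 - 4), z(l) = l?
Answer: -5896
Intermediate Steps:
m(I) = -14 + I**2 - 18*I (m(I) = (I**2 - 18*I) - 14 = -14 + I**2 - 18*I)
E = 559 (E = (-14 + (-5)**2 - 18*(-5)) + 458 = (-14 + 25 + 90) + 458 = 101 + 458 = 559)
-865 + z(-9)*E = -865 - 9*559 = -865 - 5031 = -5896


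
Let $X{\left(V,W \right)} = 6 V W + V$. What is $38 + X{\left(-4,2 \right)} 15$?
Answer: $-742$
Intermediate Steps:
$X{\left(V,W \right)} = V + 6 V W$ ($X{\left(V,W \right)} = 6 V W + V = V + 6 V W$)
$38 + X{\left(-4,2 \right)} 15 = 38 + - 4 \left(1 + 6 \cdot 2\right) 15 = 38 + - 4 \left(1 + 12\right) 15 = 38 + \left(-4\right) 13 \cdot 15 = 38 - 780 = -742$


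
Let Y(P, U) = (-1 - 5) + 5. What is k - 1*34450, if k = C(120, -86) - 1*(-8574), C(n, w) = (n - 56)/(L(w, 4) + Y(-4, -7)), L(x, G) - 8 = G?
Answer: -284572/11 ≈ -25870.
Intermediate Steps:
Y(P, U) = -1 (Y(P, U) = -6 + 5 = -1)
L(x, G) = 8 + G
C(n, w) = -56/11 + n/11 (C(n, w) = (n - 56)/((8 + 4) - 1) = (-56 + n)/(12 - 1) = (-56 + n)/11 = (-56 + n)*(1/11) = -56/11 + n/11)
k = 94378/11 (k = (-56/11 + (1/11)*120) - 1*(-8574) = (-56/11 + 120/11) + 8574 = 64/11 + 8574 = 94378/11 ≈ 8579.8)
k - 1*34450 = 94378/11 - 1*34450 = 94378/11 - 34450 = -284572/11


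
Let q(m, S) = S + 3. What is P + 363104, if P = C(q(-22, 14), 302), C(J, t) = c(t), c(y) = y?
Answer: 363406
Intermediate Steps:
q(m, S) = 3 + S
C(J, t) = t
P = 302
P + 363104 = 302 + 363104 = 363406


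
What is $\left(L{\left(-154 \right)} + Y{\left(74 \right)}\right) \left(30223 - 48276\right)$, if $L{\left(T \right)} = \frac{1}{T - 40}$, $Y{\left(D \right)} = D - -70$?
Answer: $- \frac{504310555}{194} \approx -2.5995 \cdot 10^{6}$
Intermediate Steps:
$Y{\left(D \right)} = 70 + D$ ($Y{\left(D \right)} = D + 70 = 70 + D$)
$L{\left(T \right)} = \frac{1}{-40 + T}$
$\left(L{\left(-154 \right)} + Y{\left(74 \right)}\right) \left(30223 - 48276\right) = \left(\frac{1}{-40 - 154} + \left(70 + 74\right)\right) \left(30223 - 48276\right) = \left(\frac{1}{-194} + 144\right) \left(-18053\right) = \left(- \frac{1}{194} + 144\right) \left(-18053\right) = \frac{27935}{194} \left(-18053\right) = - \frac{504310555}{194}$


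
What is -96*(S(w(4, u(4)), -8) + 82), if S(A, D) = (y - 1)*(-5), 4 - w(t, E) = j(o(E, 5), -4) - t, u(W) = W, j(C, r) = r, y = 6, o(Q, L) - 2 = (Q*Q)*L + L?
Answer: -5472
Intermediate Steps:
o(Q, L) = 2 + L + L*Q**2 (o(Q, L) = 2 + ((Q*Q)*L + L) = 2 + (Q**2*L + L) = 2 + (L*Q**2 + L) = 2 + (L + L*Q**2) = 2 + L + L*Q**2)
w(t, E) = 8 + t (w(t, E) = 4 - (-4 - t) = 4 + (4 + t) = 8 + t)
S(A, D) = -25 (S(A, D) = (6 - 1)*(-5) = 5*(-5) = -25)
-96*(S(w(4, u(4)), -8) + 82) = -96*(-25 + 82) = -96*57 = -5472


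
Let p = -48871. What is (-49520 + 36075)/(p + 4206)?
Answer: 2689/8933 ≈ 0.30102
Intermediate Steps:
(-49520 + 36075)/(p + 4206) = (-49520 + 36075)/(-48871 + 4206) = -13445/(-44665) = -13445*(-1/44665) = 2689/8933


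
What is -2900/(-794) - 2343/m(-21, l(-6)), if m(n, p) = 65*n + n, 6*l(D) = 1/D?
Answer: 89087/16674 ≈ 5.3429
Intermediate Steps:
l(D) = 1/(6*D)
m(n, p) = 66*n
-2900/(-794) - 2343/m(-21, l(-6)) = -2900/(-794) - 2343/(66*(-21)) = -2900*(-1/794) - 2343/(-1386) = 1450/397 - 2343*(-1/1386) = 1450/397 + 71/42 = 89087/16674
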